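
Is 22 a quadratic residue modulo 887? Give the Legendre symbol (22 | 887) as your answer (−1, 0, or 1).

Pull out 2: since 887 ≡ 7 (mod 8), (2/887) = +1.
Reciprocity: 11 ≡ 3 and 887 ≡ 3 (mod 4), so (11/887) = −(887/11).
Reduce top mod 11: now compute (7/11).
Reciprocity: 7 ≡ 3 and 11 ≡ 3 (mod 4), so (7/11) = −(11/7).
Reduce top mod 7: now compute (4/7).
Pull out 2^2: since 7 ≡ 7 (mod 8), (2/7) = +1, so (2/7)^2 = +1.
Reached (1/7) = 1. Collecting the sign flips along the way, the symbol is +1.

1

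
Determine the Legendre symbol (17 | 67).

Reciprocity: 17 ≡ 1 and 67 ≡ 3 (mod 4), so (17/67) = +(67/17).
Reduce top mod 17: now compute (16/17).
Pull out 2^4: since 17 ≡ 1 (mod 8), (2/17) = +1, so (2/17)^4 = +1.
Reached (1/17) = 1. Collecting the sign flips along the way, the symbol is +1.

1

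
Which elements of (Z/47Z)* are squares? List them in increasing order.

Square k = 1,…,23 (k and 47−k give the same square):
1²=1, 2²=4, 3²=9, 4²=16, 5²=25, 6²=36, 7²≡2, 8²≡17, 9²≡34, 10²≡6, 11²≡27, 12²≡3, 13²≡28, 14²≡8, 15²≡37, 16²≡21, 17²≡7, 18²≡42, 19²≡32, 20²≡24, 21²≡18, 22²≡14, 23²≡12 (mod 47).
So the quadratic residues mod 47 are {1, 2, 3, 4, 6, 7, 8, 9, 12, 14, 16, 17, 18, 21, 24, 25, 27, 28, 32, 34, 36, 37, 42}.

1,2,3,4,6,7,8,9,12,14,16,17,18,21,24,25,27,28,32,34,36,37,42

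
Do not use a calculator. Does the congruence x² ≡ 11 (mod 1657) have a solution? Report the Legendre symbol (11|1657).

Reciprocity: 11 ≡ 3 and 1657 ≡ 1 (mod 4), so (11/1657) = +(1657/11).
Reduce top mod 11: now compute (7/11).
Reciprocity: 7 ≡ 3 and 11 ≡ 3 (mod 4), so (7/11) = −(11/7).
Reduce top mod 7: now compute (4/7).
Pull out 2^2: since 7 ≡ 7 (mod 8), (2/7) = +1, so (2/7)^2 = +1.
Reached (1/7) = 1. Collecting the sign flips along the way, the symbol is -1.

-1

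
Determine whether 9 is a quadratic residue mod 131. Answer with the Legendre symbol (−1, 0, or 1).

Euler's criterion: (9/131) ≡ 9^65 (mod 131).
9^2 ≡ 81 (mod 131)
9^4 ≡ 11 (mod 131)
9^8 ≡ 121 (mod 131)
9^16 ≡ 100 (mod 131)
9^32 ≡ 44 (mod 131)
9^64 ≡ 102 (mod 131)
9^65 = 9^(64+1) ≡ 1 (mod 131).
Result is 1, so (9/131) = 1.

1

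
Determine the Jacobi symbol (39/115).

Reciprocity: 39 ≡ 3 and 115 ≡ 3 (mod 4), so (39/115) = −(115/39).
Reduce top mod 39: now compute (37/39).
Reciprocity: 37 ≡ 1 and 39 ≡ 3 (mod 4), so (37/39) = +(39/37).
Reduce top mod 37: now compute (2/37).
Pull out 2: since 37 ≡ 5 (mod 8), (2/37) = -1.
Reached (1/37) = 1. Collecting the sign flips along the way, the symbol is +1.

1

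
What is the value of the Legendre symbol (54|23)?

First reduce: 54 ≡ 8 (mod 23).
Pull out 2^3: since 23 ≡ 7 (mod 8), (2/23) = +1, so (2/23)^3 = +1.
Reached (1/23) = 1. Collecting the sign flips along the way, the symbol is +1.

1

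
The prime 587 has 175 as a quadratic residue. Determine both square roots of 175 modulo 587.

Since 587 ≡ 3 (mod 4), a square root of 175 is 175^((587+1)/4) = 175^147 mod 587.
Repeated squaring: 175^2≡101, 175^4≡222, 175^8≡563, 175^16≡576, 175^32≡121, 175^64≡553, 175^128≡569 (mod 587).
175^147 = 175^(128+16+2+1) ≡ 543 (mod 587).
Check: 543² = 294849 ≡ 175 (mod 587). The two roots are 44 and 543.

44, 543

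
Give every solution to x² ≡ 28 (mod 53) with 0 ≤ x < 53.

53 ≡ 1 (mod 4), so we find a root by search.
Trying successive values, 9² = 81 ≡ 28 (mod 53). The other root is 53 − 9 = 44.

9, 44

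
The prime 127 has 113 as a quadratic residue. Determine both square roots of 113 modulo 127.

42, 85

Since 127 ≡ 3 (mod 4), a square root of 113 is 113^((127+1)/4) = 113^32 mod 127.
Repeated squaring: 113^2≡69, 113^4≡62, 113^8≡34, 113^16≡13, 113^32≡42 (mod 127).
113^32 = 113^(32) ≡ 42 (mod 127).
Check: 42² = 1764 ≡ 113 (mod 127). The two roots are 42 and 85.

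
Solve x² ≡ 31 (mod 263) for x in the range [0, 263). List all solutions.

89, 174

Since 263 ≡ 3 (mod 4), a square root of 31 is 31^((263+1)/4) = 31^66 mod 263.
Repeated squaring: 31^2≡172, 31^4≡128, 31^8≡78, 31^16≡35, 31^32≡173, 31^64≡210 (mod 263).
31^66 = 31^(64+2) ≡ 89 (mod 263).
Check: 89² = 7921 ≡ 31 (mod 263). The two roots are 89 and 174.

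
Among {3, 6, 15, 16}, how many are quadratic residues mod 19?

2

(3/19) = -1 → non-residue.
(6/19) = +1 → QR.
(15/19) = -1 → non-residue.
(16/19) = +1 → QR.
Total quadratic residues among the 4: 2.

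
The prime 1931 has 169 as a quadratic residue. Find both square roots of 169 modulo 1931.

13, 1918

Since 1931 ≡ 3 (mod 4), a square root of 169 is 169^((1931+1)/4) = 169^483 mod 1931.
Repeated squaring: 169^2≡1527, 169^4≡1012, 169^8≡714, 169^16≡12, 169^32≡144, 169^64≡1426, 169^128≡133, 169^256≡310 (mod 1931).
169^483 = 169^(256+128+64+32+2+1) ≡ 1918 (mod 1931).
Check: 1918² = 3678724 ≡ 169 (mod 1931). The two roots are 13 and 1918.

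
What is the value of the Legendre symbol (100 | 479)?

Euler's criterion: (100/479) ≡ 100^239 (mod 479).
100^2 ≡ 420 (mod 479)
100^4 ≡ 128 (mod 479)
100^8 ≡ 98 (mod 479)
100^16 ≡ 24 (mod 479)
100^32 ≡ 97 (mod 479)
100^64 ≡ 308 (mod 479)
100^128 ≡ 22 (mod 479)
100^239 = 100^(128+64+32+8+4+2+1) ≡ 1 (mod 479).
Result is 1, so (100/479) = 1.

1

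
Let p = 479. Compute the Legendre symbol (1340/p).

-1

First reduce: 1340 ≡ 382 (mod 479).
Pull out 2: since 479 ≡ 7 (mod 8), (2/479) = +1.
Reciprocity: 191 ≡ 3 and 479 ≡ 3 (mod 4), so (191/479) = −(479/191).
Reduce top mod 191: now compute (97/191).
Reciprocity: 97 ≡ 1 and 191 ≡ 3 (mod 4), so (97/191) = +(191/97).
Reduce top mod 97: now compute (94/97).
Pull out 2: since 97 ≡ 1 (mod 8), (2/97) = +1.
Reciprocity: 47 ≡ 3 and 97 ≡ 1 (mod 4), so (47/97) = +(97/47).
Reduce top mod 47: now compute (3/47).
Reciprocity: 3 ≡ 3 and 47 ≡ 3 (mod 4), so (3/47) = −(47/3).
Reduce top mod 3: now compute (2/3).
Pull out 2: since 3 ≡ 3 (mod 8), (2/3) = -1.
Reached (1/3) = 1. Collecting the sign flips along the way, the symbol is -1.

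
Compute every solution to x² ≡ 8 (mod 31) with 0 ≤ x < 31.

Since 31 ≡ 3 (mod 4), a square root of 8 is 8^((31+1)/4) = 8^8 mod 31.
Repeated squaring: 8^2≡2, 8^4≡4, 8^8≡16 (mod 31).
8^8 = 8^(8) ≡ 16 (mod 31).
Check: 16² = 256 ≡ 8 (mod 31). The two roots are 15 and 16.

15, 16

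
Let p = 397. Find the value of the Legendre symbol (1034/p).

Euler's criterion: (1034/397) ≡ 240^198 (mod 397).
240^2 ≡ 35 (mod 397)
240^4 ≡ 34 (mod 397)
240^8 ≡ 362 (mod 397)
240^16 ≡ 34 (mod 397)
240^32 ≡ 362 (mod 397)
240^64 ≡ 34 (mod 397)
240^128 ≡ 362 (mod 397)
240^198 = 240^(128+64+4+2) ≡ 396 (mod 397).
Result is 396 ≡ −1, so (1034/397) = −1.

-1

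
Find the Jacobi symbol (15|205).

0

Reciprocity: 15 ≡ 3 and 205 ≡ 1 (mod 4), so (15/205) = +(205/15).
Reduce top mod 15: now compute (10/15).
Pull out 2: since 15 ≡ 7 (mod 8), (2/15) = +1.
Reciprocity: 5 ≡ 1 and 15 ≡ 3 (mod 4), so (5/15) = +(15/5).
Reduce top mod 5: now compute (0/5).
Top reduces to 0: gcd > 1, so the symbol is 0.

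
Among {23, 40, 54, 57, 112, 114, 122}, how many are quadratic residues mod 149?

(23/149) = -1 → non-residue.
(40/149) = -1 → non-residue.
(54/149) = +1 → QR.
(57/149) = -1 → non-residue.
(112/149) = +1 → QR.
(114/149) = +1 → QR.
(122/149) = -1 → non-residue.
Total quadratic residues among the 7: 3.

3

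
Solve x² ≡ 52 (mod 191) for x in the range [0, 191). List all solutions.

Since 191 ≡ 3 (mod 4), a square root of 52 is 52^((191+1)/4) = 52^48 mod 191.
Repeated squaring: 52^2≡30, 52^4≡136, 52^8≡160, 52^16≡6, 52^32≡36 (mod 191).
52^48 = 52^(32+16) ≡ 25 (mod 191).
Check: 25² = 625 ≡ 52 (mod 191). The two roots are 25 and 166.

25, 166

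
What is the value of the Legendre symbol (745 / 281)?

1

First reduce: 745 ≡ 183 (mod 281).
Reciprocity: 183 ≡ 3 and 281 ≡ 1 (mod 4), so (183/281) = +(281/183).
Reduce top mod 183: now compute (98/183).
Pull out 2: since 183 ≡ 7 (mod 8), (2/183) = +1.
Reciprocity: 49 ≡ 1 and 183 ≡ 3 (mod 4), so (49/183) = +(183/49).
Reduce top mod 49: now compute (36/49).
Pull out 2^2: since 49 ≡ 1 (mod 8), (2/49) = +1, so (2/49)^2 = +1.
Reciprocity: 9 ≡ 1 and 49 ≡ 1 (mod 4), so (9/49) = +(49/9).
Reduce top mod 9: now compute (4/9).
Pull out 2^2: since 9 ≡ 1 (mod 8), (2/9) = +1, so (2/9)^2 = +1.
Reached (1/9) = 1. Collecting the sign flips along the way, the symbol is +1.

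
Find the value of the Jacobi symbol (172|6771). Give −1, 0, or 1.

1

Pull out 2^2: since 6771 ≡ 3 (mod 8), (2/6771) = -1, so (2/6771)^2 = +1.
Reciprocity: 43 ≡ 3 and 6771 ≡ 3 (mod 4), so (43/6771) = −(6771/43).
Reduce top mod 43: now compute (20/43).
Pull out 2^2: since 43 ≡ 3 (mod 8), (2/43) = -1, so (2/43)^2 = +1.
Reciprocity: 5 ≡ 1 and 43 ≡ 3 (mod 4), so (5/43) = +(43/5).
Reduce top mod 5: now compute (3/5).
Reciprocity: 3 ≡ 3 and 5 ≡ 1 (mod 4), so (3/5) = +(5/3).
Reduce top mod 3: now compute (2/3).
Pull out 2: since 3 ≡ 3 (mod 8), (2/3) = -1.
Reached (1/3) = 1. Collecting the sign flips along the way, the symbol is +1.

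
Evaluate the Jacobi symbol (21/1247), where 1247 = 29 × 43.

Reciprocity: 21 ≡ 1 and 1247 ≡ 3 (mod 4), so (21/1247) = +(1247/21).
Reduce top mod 21: now compute (8/21).
Pull out 2^3: since 21 ≡ 5 (mod 8), (2/21) = -1, so (2/21)^3 = -1.
Reached (1/21) = 1. Collecting the sign flips along the way, the symbol is -1.

-1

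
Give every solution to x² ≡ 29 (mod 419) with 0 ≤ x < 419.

Since 419 ≡ 3 (mod 4), a square root of 29 is 29^((419+1)/4) = 29^105 mod 419.
Repeated squaring: 29^2≡3, 29^4≡9, 29^8≡81, 29^16≡276, 29^32≡337, 29^64≡20 (mod 419).
29^105 = 29^(64+32+8+1) ≡ 345 (mod 419).
Check: 345² = 119025 ≡ 29 (mod 419). The two roots are 74 and 345.

74, 345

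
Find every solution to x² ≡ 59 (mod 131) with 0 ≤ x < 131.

37, 94

Since 131 ≡ 3 (mod 4), a square root of 59 is 59^((131+1)/4) = 59^33 mod 131.
Repeated squaring: 59^2≡75, 59^4≡123, 59^8≡64, 59^16≡35, 59^32≡46 (mod 131).
59^33 = 59^(32+1) ≡ 94 (mod 131).
Check: 94² = 8836 ≡ 59 (mod 131). The two roots are 37 and 94.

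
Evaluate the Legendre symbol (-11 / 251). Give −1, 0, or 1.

1

Euler's criterion: (-11/251) ≡ 240^125 (mod 251).
240^2 ≡ 121 (mod 251)
240^4 ≡ 83 (mod 251)
240^8 ≡ 112 (mod 251)
240^16 ≡ 245 (mod 251)
240^32 ≡ 36 (mod 251)
240^64 ≡ 41 (mod 251)
240^125 = 240^(64+32+16+8+4+1) ≡ 1 (mod 251).
Result is 1, so (-11/251) = 1.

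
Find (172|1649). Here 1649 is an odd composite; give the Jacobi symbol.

Pull out 2^2: since 1649 ≡ 1 (mod 8), (2/1649) = +1, so (2/1649)^2 = +1.
Reciprocity: 43 ≡ 3 and 1649 ≡ 1 (mod 4), so (43/1649) = +(1649/43).
Reduce top mod 43: now compute (15/43).
Reciprocity: 15 ≡ 3 and 43 ≡ 3 (mod 4), so (15/43) = −(43/15).
Reduce top mod 15: now compute (13/15).
Reciprocity: 13 ≡ 1 and 15 ≡ 3 (mod 4), so (13/15) = +(15/13).
Reduce top mod 13: now compute (2/13).
Pull out 2: since 13 ≡ 5 (mod 8), (2/13) = -1.
Reached (1/13) = 1. Collecting the sign flips along the way, the symbol is +1.

1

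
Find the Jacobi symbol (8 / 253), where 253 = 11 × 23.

Pull out 2^3: since 253 ≡ 5 (mod 8), (2/253) = -1, so (2/253)^3 = -1.
Reached (1/253) = 1. Collecting the sign flips along the way, the symbol is -1.

-1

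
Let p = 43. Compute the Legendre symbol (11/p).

1

Reciprocity: 11 ≡ 3 and 43 ≡ 3 (mod 4), so (11/43) = −(43/11).
Reduce top mod 11: now compute (10/11).
Pull out 2: since 11 ≡ 3 (mod 8), (2/11) = -1.
Reciprocity: 5 ≡ 1 and 11 ≡ 3 (mod 4), so (5/11) = +(11/5).
Reduce top mod 5: now compute (1/5).
Reached (1/5) = 1. Collecting the sign flips along the way, the symbol is +1.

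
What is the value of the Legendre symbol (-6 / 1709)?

First reduce: -6 ≡ 1703 (mod 1709).
Reciprocity: 1703 ≡ 3 and 1709 ≡ 1 (mod 4), so (1703/1709) = +(1709/1703).
Reduce top mod 1703: now compute (6/1703).
Pull out 2: since 1703 ≡ 7 (mod 8), (2/1703) = +1.
Reciprocity: 3 ≡ 3 and 1703 ≡ 3 (mod 4), so (3/1703) = −(1703/3).
Reduce top mod 3: now compute (2/3).
Pull out 2: since 3 ≡ 3 (mod 8), (2/3) = -1.
Reached (1/3) = 1. Collecting the sign flips along the way, the symbol is +1.

1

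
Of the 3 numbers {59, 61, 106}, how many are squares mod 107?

(59/107) = -1 → non-residue.
(61/107) = +1 → QR.
(106/107) = -1 → non-residue.
Total quadratic residues among the 3: 1.

1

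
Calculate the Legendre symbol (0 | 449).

0

Top reduces to 0: gcd > 1, so the symbol is 0.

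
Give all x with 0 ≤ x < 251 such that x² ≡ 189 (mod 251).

38, 213

Since 251 ≡ 3 (mod 4), a square root of 189 is 189^((251+1)/4) = 189^63 mod 251.
Repeated squaring: 189^2≡79, 189^4≡217, 189^8≡152, 189^16≡12, 189^32≡144 (mod 251).
189^63 = 189^(32+16+8+4+2+1) ≡ 38 (mod 251).
Check: 38² = 1444 ≡ 189 (mod 251). The two roots are 38 and 213.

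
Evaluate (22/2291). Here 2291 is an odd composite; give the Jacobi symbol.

Pull out 2: since 2291 ≡ 3 (mod 8), (2/2291) = -1.
Reciprocity: 11 ≡ 3 and 2291 ≡ 3 (mod 4), so (11/2291) = −(2291/11).
Reduce top mod 11: now compute (3/11).
Reciprocity: 3 ≡ 3 and 11 ≡ 3 (mod 4), so (3/11) = −(11/3).
Reduce top mod 3: now compute (2/3).
Pull out 2: since 3 ≡ 3 (mod 8), (2/3) = -1.
Reached (1/3) = 1. Collecting the sign flips along the way, the symbol is +1.

1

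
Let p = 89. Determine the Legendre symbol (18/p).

Pull out 2: since 89 ≡ 1 (mod 8), (2/89) = +1.
Reciprocity: 9 ≡ 1 and 89 ≡ 1 (mod 4), so (9/89) = +(89/9).
Reduce top mod 9: now compute (8/9).
Pull out 2^3: since 9 ≡ 1 (mod 8), (2/9) = +1, so (2/9)^3 = +1.
Reached (1/9) = 1. Collecting the sign flips along the way, the symbol is +1.

1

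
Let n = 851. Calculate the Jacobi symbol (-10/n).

1

First reduce: -10 ≡ 841 (mod 851).
Reciprocity: 841 ≡ 1 and 851 ≡ 3 (mod 4), so (841/851) = +(851/841).
Reduce top mod 841: now compute (10/841).
Pull out 2: since 841 ≡ 1 (mod 8), (2/841) = +1.
Reciprocity: 5 ≡ 1 and 841 ≡ 1 (mod 4), so (5/841) = +(841/5).
Reduce top mod 5: now compute (1/5).
Reached (1/5) = 1. Collecting the sign flips along the way, the symbol is +1.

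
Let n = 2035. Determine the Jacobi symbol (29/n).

Reciprocity: 29 ≡ 1 and 2035 ≡ 3 (mod 4), so (29/2035) = +(2035/29).
Reduce top mod 29: now compute (5/29).
Reciprocity: 5 ≡ 1 and 29 ≡ 1 (mod 4), so (5/29) = +(29/5).
Reduce top mod 5: now compute (4/5).
Pull out 2^2: since 5 ≡ 5 (mod 8), (2/5) = -1, so (2/5)^2 = +1.
Reached (1/5) = 1. Collecting the sign flips along the way, the symbol is +1.

1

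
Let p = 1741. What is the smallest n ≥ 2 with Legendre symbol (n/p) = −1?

2

(2/1741) = −1, so 2 is the smallest positive non-residue mod 1741.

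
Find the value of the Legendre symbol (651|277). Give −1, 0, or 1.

-1

Euler's criterion: (651/277) ≡ 97^138 (mod 277).
97^2 ≡ 268 (mod 277)
97^4 ≡ 81 (mod 277)
97^8 ≡ 190 (mod 277)
97^16 ≡ 90 (mod 277)
97^32 ≡ 67 (mod 277)
97^64 ≡ 57 (mod 277)
97^128 ≡ 202 (mod 277)
97^138 = 97^(128+8+2) ≡ 276 (mod 277).
Result is 276 ≡ −1, so (651/277) = −1.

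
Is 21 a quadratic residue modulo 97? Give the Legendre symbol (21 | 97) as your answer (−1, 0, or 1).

-1

Reciprocity: 21 ≡ 1 and 97 ≡ 1 (mod 4), so (21/97) = +(97/21).
Reduce top mod 21: now compute (13/21).
Reciprocity: 13 ≡ 1 and 21 ≡ 1 (mod 4), so (13/21) = +(21/13).
Reduce top mod 13: now compute (8/13).
Pull out 2^3: since 13 ≡ 5 (mod 8), (2/13) = -1, so (2/13)^3 = -1.
Reached (1/13) = 1. Collecting the sign flips along the way, the symbol is -1.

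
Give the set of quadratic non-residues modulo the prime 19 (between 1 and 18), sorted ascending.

2 3 8 10 12 13 14 15 18

Square k = 1,…,9 (k and 19−k give the same square):
1²=1, 2²=4, 3²=9, 4²=16, 5²≡6, 6²≡17, 7²≡11, 8²≡7, 9²≡5 (mod 19).
The residues are {1, 4, 5, 6, 7, 9, 11, 16, 17}; the non-residues are the remaining 9 nonzero classes.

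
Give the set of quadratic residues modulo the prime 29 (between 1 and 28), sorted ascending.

Square k = 1,…,14 (k and 29−k give the same square):
1²=1, 2²=4, 3²=9, 4²=16, 5²=25, 6²≡7, 7²≡20, 8²≡6, 9²≡23, 10²≡13, 11²≡5, 12²≡28, 13²≡24, 14²≡22 (mod 29).
So the quadratic residues mod 29 are {1, 4, 5, 6, 7, 9, 13, 16, 20, 22, 23, 24, 25, 28}.

1, 4, 5, 6, 7, 9, 13, 16, 20, 22, 23, 24, 25, 28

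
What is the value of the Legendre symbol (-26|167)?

Euler's criterion: (-26/167) ≡ 141^83 (mod 167).
141^2 ≡ 8 (mod 167)
141^4 ≡ 64 (mod 167)
141^8 ≡ 88 (mod 167)
141^16 ≡ 62 (mod 167)
141^32 ≡ 3 (mod 167)
141^64 ≡ 9 (mod 167)
141^83 = 141^(64+16+2+1) ≡ 1 (mod 167).
Result is 1, so (-26/167) = 1.

1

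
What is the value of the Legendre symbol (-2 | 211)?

Euler's criterion: (-2/211) ≡ 209^105 (mod 211).
209^2 ≡ 4 (mod 211)
209^4 ≡ 16 (mod 211)
209^8 ≡ 45 (mod 211)
209^16 ≡ 126 (mod 211)
209^32 ≡ 51 (mod 211)
209^64 ≡ 69 (mod 211)
209^105 = 209^(64+32+8+1) ≡ 1 (mod 211).
Result is 1, so (-2/211) = 1.

1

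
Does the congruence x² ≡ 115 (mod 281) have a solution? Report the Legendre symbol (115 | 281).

Reciprocity: 115 ≡ 3 and 281 ≡ 1 (mod 4), so (115/281) = +(281/115).
Reduce top mod 115: now compute (51/115).
Reciprocity: 51 ≡ 3 and 115 ≡ 3 (mod 4), so (51/115) = −(115/51).
Reduce top mod 51: now compute (13/51).
Reciprocity: 13 ≡ 1 and 51 ≡ 3 (mod 4), so (13/51) = +(51/13).
Reduce top mod 13: now compute (12/13).
Pull out 2^2: since 13 ≡ 5 (mod 8), (2/13) = -1, so (2/13)^2 = +1.
Reciprocity: 3 ≡ 3 and 13 ≡ 1 (mod 4), so (3/13) = +(13/3).
Reduce top mod 3: now compute (1/3).
Reached (1/3) = 1. Collecting the sign flips along the way, the symbol is -1.

-1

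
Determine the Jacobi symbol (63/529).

Reciprocity: 63 ≡ 3 and 529 ≡ 1 (mod 4), so (63/529) = +(529/63).
Reduce top mod 63: now compute (25/63).
Reciprocity: 25 ≡ 1 and 63 ≡ 3 (mod 4), so (25/63) = +(63/25).
Reduce top mod 25: now compute (13/25).
Reciprocity: 13 ≡ 1 and 25 ≡ 1 (mod 4), so (13/25) = +(25/13).
Reduce top mod 13: now compute (12/13).
Pull out 2^2: since 13 ≡ 5 (mod 8), (2/13) = -1, so (2/13)^2 = +1.
Reciprocity: 3 ≡ 3 and 13 ≡ 1 (mod 4), so (3/13) = +(13/3).
Reduce top mod 3: now compute (1/3).
Reached (1/3) = 1. Collecting the sign flips along the way, the symbol is +1.

1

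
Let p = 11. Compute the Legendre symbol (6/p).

-1

Euler's criterion: (6/11) ≡ 6^5 (mod 11).
6^2 ≡ 3 (mod 11)
6^4 ≡ 9 (mod 11)
6^5 = 6^(4+1) ≡ 10 (mod 11).
Result is 10 ≡ −1, so (6/11) = −1.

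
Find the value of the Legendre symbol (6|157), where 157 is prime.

Pull out 2: since 157 ≡ 5 (mod 8), (2/157) = -1.
Reciprocity: 3 ≡ 3 and 157 ≡ 1 (mod 4), so (3/157) = +(157/3).
Reduce top mod 3: now compute (1/3).
Reached (1/3) = 1. Collecting the sign flips along the way, the symbol is -1.

-1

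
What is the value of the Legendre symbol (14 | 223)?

1

Euler's criterion: (14/223) ≡ 14^111 (mod 223).
14^2 ≡ 196 (mod 223)
14^4 ≡ 60 (mod 223)
14^8 ≡ 32 (mod 223)
14^16 ≡ 132 (mod 223)
14^32 ≡ 30 (mod 223)
14^64 ≡ 8 (mod 223)
14^111 = 14^(64+32+8+4+2+1) ≡ 1 (mod 223).
Result is 1, so (14/223) = 1.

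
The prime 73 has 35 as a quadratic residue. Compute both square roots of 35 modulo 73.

73 ≡ 1 (mod 4), so we find a root by search.
Trying successive values, 20² = 400 ≡ 35 (mod 73). The other root is 73 − 20 = 53.

20, 53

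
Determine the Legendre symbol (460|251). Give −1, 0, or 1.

First reduce: 460 ≡ 209 (mod 251).
Reciprocity: 209 ≡ 1 and 251 ≡ 3 (mod 4), so (209/251) = +(251/209).
Reduce top mod 209: now compute (42/209).
Pull out 2: since 209 ≡ 1 (mod 8), (2/209) = +1.
Reciprocity: 21 ≡ 1 and 209 ≡ 1 (mod 4), so (21/209) = +(209/21).
Reduce top mod 21: now compute (20/21).
Pull out 2^2: since 21 ≡ 5 (mod 8), (2/21) = -1, so (2/21)^2 = +1.
Reciprocity: 5 ≡ 1 and 21 ≡ 1 (mod 4), so (5/21) = +(21/5).
Reduce top mod 5: now compute (1/5).
Reached (1/5) = 1. Collecting the sign flips along the way, the symbol is +1.

1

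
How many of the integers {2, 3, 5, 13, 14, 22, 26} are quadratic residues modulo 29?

3

(2/29) = -1 → non-residue.
(3/29) = -1 → non-residue.
(5/29) = +1 → QR.
(13/29) = +1 → QR.
(14/29) = -1 → non-residue.
(22/29) = +1 → QR.
(26/29) = -1 → non-residue.
Total quadratic residues among the 7: 3.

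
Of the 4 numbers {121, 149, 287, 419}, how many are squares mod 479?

1

(121/479) = +1 → QR.
(149/479) = -1 → non-residue.
(287/479) = -1 → non-residue.
(419/479) = -1 → non-residue.
Total quadratic residues among the 4: 1.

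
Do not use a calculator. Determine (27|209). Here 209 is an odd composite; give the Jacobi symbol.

-1

Reciprocity: 27 ≡ 3 and 209 ≡ 1 (mod 4), so (27/209) = +(209/27).
Reduce top mod 27: now compute (20/27).
Pull out 2^2: since 27 ≡ 3 (mod 8), (2/27) = -1, so (2/27)^2 = +1.
Reciprocity: 5 ≡ 1 and 27 ≡ 3 (mod 4), so (5/27) = +(27/5).
Reduce top mod 5: now compute (2/5).
Pull out 2: since 5 ≡ 5 (mod 8), (2/5) = -1.
Reached (1/5) = 1. Collecting the sign flips along the way, the symbol is -1.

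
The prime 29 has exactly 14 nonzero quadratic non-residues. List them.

2,3,8,10,11,12,14,15,17,18,19,21,26,27

Square k = 1,…,14 (k and 29−k give the same square):
1²=1, 2²=4, 3²=9, 4²=16, 5²=25, 6²≡7, 7²≡20, 8²≡6, 9²≡23, 10²≡13, 11²≡5, 12²≡28, 13²≡24, 14²≡22 (mod 29).
The residues are {1, 4, 5, 6, 7, 9, 13, 16, 20, 22, 23, 24, 25, 28}; the non-residues are the remaining 14 nonzero classes.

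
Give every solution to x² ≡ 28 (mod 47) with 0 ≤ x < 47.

13, 34

Since 47 ≡ 3 (mod 4), a square root of 28 is 28^((47+1)/4) = 28^12 mod 47.
Repeated squaring: 28^2≡32, 28^4≡37, 28^8≡6 (mod 47).
28^12 = 28^(8+4) ≡ 34 (mod 47).
Check: 34² = 1156 ≡ 28 (mod 47). The two roots are 13 and 34.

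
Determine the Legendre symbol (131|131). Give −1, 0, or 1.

0

First reduce: 131 ≡ 0 (mod 131).
Top reduces to 0: gcd > 1, so the symbol is 0.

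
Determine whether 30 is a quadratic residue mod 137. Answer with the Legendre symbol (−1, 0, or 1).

Euler's criterion: (30/137) ≡ 30^68 (mod 137).
30^2 ≡ 78 (mod 137)
30^4 ≡ 56 (mod 137)
30^8 ≡ 122 (mod 137)
30^16 ≡ 88 (mod 137)
30^32 ≡ 72 (mod 137)
30^64 ≡ 115 (mod 137)
30^68 = 30^(64+4) ≡ 1 (mod 137).
Result is 1, so (30/137) = 1.

1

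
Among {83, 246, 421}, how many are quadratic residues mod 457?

(83/457) = -1 → non-residue.
(246/457) = -1 → non-residue.
(421/457) = +1 → QR.
Total quadratic residues among the 3: 1.

1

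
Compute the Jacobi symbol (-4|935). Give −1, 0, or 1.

First reduce: -4 ≡ 931 (mod 935).
Reciprocity: 931 ≡ 3 and 935 ≡ 3 (mod 4), so (931/935) = −(935/931).
Reduce top mod 931: now compute (4/931).
Pull out 2^2: since 931 ≡ 3 (mod 8), (2/931) = -1, so (2/931)^2 = +1.
Reached (1/931) = 1. Collecting the sign flips along the way, the symbol is -1.

-1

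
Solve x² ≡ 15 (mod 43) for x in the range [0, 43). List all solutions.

Since 43 ≡ 3 (mod 4), a square root of 15 is 15^((43+1)/4) = 15^11 mod 43.
Repeated squaring: 15^2≡10, 15^4≡14, 15^8≡24 (mod 43).
15^11 = 15^(8+2+1) ≡ 31 (mod 43).
Check: 31² = 961 ≡ 15 (mod 43). The two roots are 12 and 31.

12, 31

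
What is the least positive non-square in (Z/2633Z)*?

3

(2/2633) = +1, so 2 is a residue.
(3/2633) = −1, so 3 is the smallest positive non-residue mod 2633.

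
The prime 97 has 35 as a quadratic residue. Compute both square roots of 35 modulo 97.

97 ≡ 1 (mod 4), so we find a root by search.
Trying successive values, 36² = 1296 ≡ 35 (mod 97). The other root is 97 − 36 = 61.

36, 61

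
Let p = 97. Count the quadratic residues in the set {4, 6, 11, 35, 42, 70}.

(4/97) = +1 → QR.
(6/97) = +1 → QR.
(11/97) = +1 → QR.
(35/97) = +1 → QR.
(42/97) = -1 → non-residue.
(70/97) = +1 → QR.
Total quadratic residues among the 6: 5.

5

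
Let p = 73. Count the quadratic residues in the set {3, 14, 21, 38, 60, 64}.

(3/73) = +1 → QR.
(14/73) = -1 → non-residue.
(21/73) = -1 → non-residue.
(38/73) = +1 → QR.
(60/73) = -1 → non-residue.
(64/73) = +1 → QR.
Total quadratic residues among the 6: 3.

3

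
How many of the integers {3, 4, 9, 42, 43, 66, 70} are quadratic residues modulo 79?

3

(3/79) = -1 → non-residue.
(4/79) = +1 → QR.
(9/79) = +1 → QR.
(42/79) = +1 → QR.
(43/79) = -1 → non-residue.
(66/79) = -1 → non-residue.
(70/79) = -1 → non-residue.
Total quadratic residues among the 7: 3.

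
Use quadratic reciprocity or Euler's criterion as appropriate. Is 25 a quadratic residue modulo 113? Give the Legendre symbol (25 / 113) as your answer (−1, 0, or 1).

Reciprocity: 25 ≡ 1 and 113 ≡ 1 (mod 4), so (25/113) = +(113/25).
Reduce top mod 25: now compute (13/25).
Reciprocity: 13 ≡ 1 and 25 ≡ 1 (mod 4), so (13/25) = +(25/13).
Reduce top mod 13: now compute (12/13).
Pull out 2^2: since 13 ≡ 5 (mod 8), (2/13) = -1, so (2/13)^2 = +1.
Reciprocity: 3 ≡ 3 and 13 ≡ 1 (mod 4), so (3/13) = +(13/3).
Reduce top mod 3: now compute (1/3).
Reached (1/3) = 1. Collecting the sign flips along the way, the symbol is +1.

1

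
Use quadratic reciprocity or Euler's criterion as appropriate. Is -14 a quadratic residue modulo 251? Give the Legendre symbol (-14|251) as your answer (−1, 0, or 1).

1

First reduce: -14 ≡ 237 (mod 251).
Reciprocity: 237 ≡ 1 and 251 ≡ 3 (mod 4), so (237/251) = +(251/237).
Reduce top mod 237: now compute (14/237).
Pull out 2: since 237 ≡ 5 (mod 8), (2/237) = -1.
Reciprocity: 7 ≡ 3 and 237 ≡ 1 (mod 4), so (7/237) = +(237/7).
Reduce top mod 7: now compute (6/7).
Pull out 2: since 7 ≡ 7 (mod 8), (2/7) = +1.
Reciprocity: 3 ≡ 3 and 7 ≡ 3 (mod 4), so (3/7) = −(7/3).
Reduce top mod 3: now compute (1/3).
Reached (1/3) = 1. Collecting the sign flips along the way, the symbol is +1.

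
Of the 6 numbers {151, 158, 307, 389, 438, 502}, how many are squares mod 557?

4

(151/557) = -1 → non-residue.
(158/557) = -1 → non-residue.
(307/557) = +1 → QR.
(389/557) = +1 → QR.
(438/557) = +1 → QR.
(502/557) = +1 → QR.
Total quadratic residues among the 6: 4.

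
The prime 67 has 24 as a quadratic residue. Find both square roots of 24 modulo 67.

Since 67 ≡ 3 (mod 4), a square root of 24 is 24^((67+1)/4) = 24^17 mod 67.
Repeated squaring: 24^2≡40, 24^4≡59, 24^8≡64, 24^16≡9 (mod 67).
24^17 = 24^(16+1) ≡ 15 (mod 67).
Check: 15² = 225 ≡ 24 (mod 67). The two roots are 15 and 52.

15, 52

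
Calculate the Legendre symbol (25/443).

Reciprocity: 25 ≡ 1 and 443 ≡ 3 (mod 4), so (25/443) = +(443/25).
Reduce top mod 25: now compute (18/25).
Pull out 2: since 25 ≡ 1 (mod 8), (2/25) = +1.
Reciprocity: 9 ≡ 1 and 25 ≡ 1 (mod 4), so (9/25) = +(25/9).
Reduce top mod 9: now compute (7/9).
Reciprocity: 7 ≡ 3 and 9 ≡ 1 (mod 4), so (7/9) = +(9/7).
Reduce top mod 7: now compute (2/7).
Pull out 2: since 7 ≡ 7 (mod 8), (2/7) = +1.
Reached (1/7) = 1. Collecting the sign flips along the way, the symbol is +1.

1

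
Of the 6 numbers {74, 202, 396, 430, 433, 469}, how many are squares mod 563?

3

(74/563) = +1 → QR.
(202/563) = -1 → non-residue.
(396/563) = +1 → QR.
(430/563) = -1 → non-residue.
(433/563) = -1 → non-residue.
(469/563) = +1 → QR.
Total quadratic residues among the 6: 3.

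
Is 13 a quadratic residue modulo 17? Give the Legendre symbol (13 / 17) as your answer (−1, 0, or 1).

Reciprocity: 13 ≡ 1 and 17 ≡ 1 (mod 4), so (13/17) = +(17/13).
Reduce top mod 13: now compute (4/13).
Pull out 2^2: since 13 ≡ 5 (mod 8), (2/13) = -1, so (2/13)^2 = +1.
Reached (1/13) = 1. Collecting the sign flips along the way, the symbol is +1.

1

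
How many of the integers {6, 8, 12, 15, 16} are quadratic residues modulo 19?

2

(6/19) = +1 → QR.
(8/19) = -1 → non-residue.
(12/19) = -1 → non-residue.
(15/19) = -1 → non-residue.
(16/19) = +1 → QR.
Total quadratic residues among the 5: 2.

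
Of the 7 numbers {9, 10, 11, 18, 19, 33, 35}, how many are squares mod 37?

(9/37) = +1 → QR.
(10/37) = +1 → QR.
(11/37) = +1 → QR.
(18/37) = -1 → non-residue.
(19/37) = -1 → non-residue.
(33/37) = +1 → QR.
(35/37) = -1 → non-residue.
Total quadratic residues among the 7: 4.

4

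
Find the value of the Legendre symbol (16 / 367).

1

Pull out 2^4: since 367 ≡ 7 (mod 8), (2/367) = +1, so (2/367)^4 = +1.
Reached (1/367) = 1. Collecting the sign flips along the way, the symbol is +1.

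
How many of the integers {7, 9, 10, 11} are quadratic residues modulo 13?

(7/13) = -1 → non-residue.
(9/13) = +1 → QR.
(10/13) = +1 → QR.
(11/13) = -1 → non-residue.
Total quadratic residues among the 4: 2.

2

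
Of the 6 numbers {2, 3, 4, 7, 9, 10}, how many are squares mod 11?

(2/11) = -1 → non-residue.
(3/11) = +1 → QR.
(4/11) = +1 → QR.
(7/11) = -1 → non-residue.
(9/11) = +1 → QR.
(10/11) = -1 → non-residue.
Total quadratic residues among the 6: 3.

3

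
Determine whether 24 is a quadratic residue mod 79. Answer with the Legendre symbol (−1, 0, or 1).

Pull out 2^3: since 79 ≡ 7 (mod 8), (2/79) = +1, so (2/79)^3 = +1.
Reciprocity: 3 ≡ 3 and 79 ≡ 3 (mod 4), so (3/79) = −(79/3).
Reduce top mod 3: now compute (1/3).
Reached (1/3) = 1. Collecting the sign flips along the way, the symbol is -1.

-1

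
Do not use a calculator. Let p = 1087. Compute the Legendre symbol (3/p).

-1

Reciprocity: 3 ≡ 3 and 1087 ≡ 3 (mod 4), so (3/1087) = −(1087/3).
Reduce top mod 3: now compute (1/3).
Reached (1/3) = 1. Collecting the sign flips along the way, the symbol is -1.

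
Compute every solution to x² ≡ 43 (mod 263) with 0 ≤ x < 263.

116, 147

Since 263 ≡ 3 (mod 4), a square root of 43 is 43^((263+1)/4) = 43^66 mod 263.
Repeated squaring: 43^2≡8, 43^4≡64, 43^8≡151, 43^16≡183, 43^32≡88, 43^64≡117 (mod 263).
43^66 = 43^(64+2) ≡ 147 (mod 263).
Check: 147² = 21609 ≡ 43 (mod 263). The two roots are 116 and 147.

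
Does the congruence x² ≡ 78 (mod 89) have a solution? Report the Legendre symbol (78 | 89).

1

Pull out 2: since 89 ≡ 1 (mod 8), (2/89) = +1.
Reciprocity: 39 ≡ 3 and 89 ≡ 1 (mod 4), so (39/89) = +(89/39).
Reduce top mod 39: now compute (11/39).
Reciprocity: 11 ≡ 3 and 39 ≡ 3 (mod 4), so (11/39) = −(39/11).
Reduce top mod 11: now compute (6/11).
Pull out 2: since 11 ≡ 3 (mod 8), (2/11) = -1.
Reciprocity: 3 ≡ 3 and 11 ≡ 3 (mod 4), so (3/11) = −(11/3).
Reduce top mod 3: now compute (2/3).
Pull out 2: since 3 ≡ 3 (mod 8), (2/3) = -1.
Reached (1/3) = 1. Collecting the sign flips along the way, the symbol is +1.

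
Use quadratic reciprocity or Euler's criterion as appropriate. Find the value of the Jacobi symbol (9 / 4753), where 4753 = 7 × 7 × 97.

1

Reciprocity: 9 ≡ 1 and 4753 ≡ 1 (mod 4), so (9/4753) = +(4753/9).
Reduce top mod 9: now compute (1/9).
Reached (1/9) = 1. Collecting the sign flips along the way, the symbol is +1.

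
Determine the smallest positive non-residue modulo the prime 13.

2

(2/13) = −1, so 2 is the smallest positive non-residue mod 13.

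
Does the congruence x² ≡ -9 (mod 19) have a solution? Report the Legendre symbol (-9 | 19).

Euler's criterion: (-9/19) ≡ 10^9 (mod 19).
10^2 ≡ 5 (mod 19)
10^4 ≡ 6 (mod 19)
10^8 ≡ 17 (mod 19)
10^9 = 10^(8+1) ≡ 18 (mod 19).
Result is 18 ≡ −1, so (-9/19) = −1.

-1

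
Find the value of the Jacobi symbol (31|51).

-1

Reciprocity: 31 ≡ 3 and 51 ≡ 3 (mod 4), so (31/51) = −(51/31).
Reduce top mod 31: now compute (20/31).
Pull out 2^2: since 31 ≡ 7 (mod 8), (2/31) = +1, so (2/31)^2 = +1.
Reciprocity: 5 ≡ 1 and 31 ≡ 3 (mod 4), so (5/31) = +(31/5).
Reduce top mod 5: now compute (1/5).
Reached (1/5) = 1. Collecting the sign flips along the way, the symbol is -1.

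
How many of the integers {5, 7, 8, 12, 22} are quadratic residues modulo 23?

(5/23) = -1 → non-residue.
(7/23) = -1 → non-residue.
(8/23) = +1 → QR.
(12/23) = +1 → QR.
(22/23) = -1 → non-residue.
Total quadratic residues among the 5: 2.

2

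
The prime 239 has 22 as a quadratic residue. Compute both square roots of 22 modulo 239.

71, 168

Since 239 ≡ 3 (mod 4), a square root of 22 is 22^((239+1)/4) = 22^60 mod 239.
Repeated squaring: 22^2≡6, 22^4≡36, 22^8≡101, 22^16≡163, 22^32≡40 (mod 239).
22^60 = 22^(32+16+8+4) ≡ 71 (mod 239).
Check: 71² = 5041 ≡ 22 (mod 239). The two roots are 71 and 168.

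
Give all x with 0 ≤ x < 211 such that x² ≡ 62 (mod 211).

22, 189

Since 211 ≡ 3 (mod 4), a square root of 62 is 62^((211+1)/4) = 62^53 mod 211.
Repeated squaring: 62^2≡46, 62^4≡6, 62^8≡36, 62^16≡30, 62^32≡56 (mod 211).
62^53 = 62^(32+16+4+1) ≡ 189 (mod 211).
Check: 189² = 35721 ≡ 62 (mod 211). The two roots are 22 and 189.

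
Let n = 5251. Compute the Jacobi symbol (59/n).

Reciprocity: 59 ≡ 3 and 5251 ≡ 3 (mod 4), so (59/5251) = −(5251/59).
Reduce top mod 59: now compute (0/59).
Top reduces to 0: gcd > 1, so the symbol is 0.

0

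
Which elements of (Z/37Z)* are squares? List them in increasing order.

1, 3, 4, 7, 9, 10, 11, 12, 16, 21, 25, 26, 27, 28, 30, 33, 34, 36

Square k = 1,…,18 (k and 37−k give the same square):
1²=1, 2²=4, 3²=9, 4²=16, 5²=25, 6²=36, 7²≡12, 8²≡27, 9²≡7, 10²≡26, 11²≡10, 12²≡33, 13²≡21, 14²≡11, 15²≡3, 16²≡34, 17²≡30, 18²≡28 (mod 37).
So the quadratic residues mod 37 are {1, 3, 4, 7, 9, 10, 11, 12, 16, 21, 25, 26, 27, 28, 30, 33, 34, 36}.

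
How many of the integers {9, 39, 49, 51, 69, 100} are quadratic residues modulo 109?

3

(9/109) = +1 → QR.
(39/109) = -1 → non-residue.
(49/109) = +1 → QR.
(51/109) = -1 → non-residue.
(69/109) = -1 → non-residue.
(100/109) = +1 → QR.
Total quadratic residues among the 6: 3.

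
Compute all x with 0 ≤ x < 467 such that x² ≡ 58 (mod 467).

Since 467 ≡ 3 (mod 4), a square root of 58 is 58^((467+1)/4) = 58^117 mod 467.
Repeated squaring: 58^2≡95, 58^4≡152, 58^8≡221, 58^16≡273, 58^32≡276, 58^64≡55 (mod 467).
58^117 = 58^(64+32+16+4+1) ≡ 92 (mod 467).
Check: 92² = 8464 ≡ 58 (mod 467). The two roots are 92 and 375.

92, 375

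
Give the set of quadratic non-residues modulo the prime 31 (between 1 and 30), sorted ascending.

Square k = 1,…,15 (k and 31−k give the same square):
1²=1, 2²=4, 3²=9, 4²=16, 5²=25, 6²≡5, 7²≡18, 8²≡2, 9²≡19, 10²≡7, 11²≡28, 12²≡20, 13²≡14, 14²≡10, 15²≡8 (mod 31).
The residues are {1, 2, 4, 5, 7, 8, 9, 10, 14, 16, 18, 19, 20, 25, 28}; the non-residues are the remaining 15 nonzero classes.

3 6 11 12 13 15 17 21 22 23 24 26 27 29 30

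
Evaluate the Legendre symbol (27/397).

1

Reciprocity: 27 ≡ 3 and 397 ≡ 1 (mod 4), so (27/397) = +(397/27).
Reduce top mod 27: now compute (19/27).
Reciprocity: 19 ≡ 3 and 27 ≡ 3 (mod 4), so (19/27) = −(27/19).
Reduce top mod 19: now compute (8/19).
Pull out 2^3: since 19 ≡ 3 (mod 8), (2/19) = -1, so (2/19)^3 = -1.
Reached (1/19) = 1. Collecting the sign flips along the way, the symbol is +1.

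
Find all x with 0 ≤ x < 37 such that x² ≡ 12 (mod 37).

7, 30

37 ≡ 1 (mod 4), so we find a root by search.
Trying successive values, 7² = 49 ≡ 12 (mod 37). The other root is 37 − 7 = 30.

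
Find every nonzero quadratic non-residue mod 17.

Square k = 1,…,8 (k and 17−k give the same square):
1²=1, 2²=4, 3²=9, 4²=16, 5²≡8, 6²≡2, 7²≡15, 8²≡13 (mod 17).
The residues are {1, 2, 4, 8, 9, 13, 15, 16}; the non-residues are the remaining 8 nonzero classes.

3 5 6 7 10 11 12 14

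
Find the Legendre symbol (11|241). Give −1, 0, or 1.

Euler's criterion: (11/241) ≡ 11^120 (mod 241).
11^2 ≡ 121 (mod 241)
11^4 ≡ 181 (mod 241)
11^8 ≡ 226 (mod 241)
11^16 ≡ 225 (mod 241)
11^32 ≡ 15 (mod 241)
11^64 ≡ 225 (mod 241)
11^120 = 11^(64+32+16+8) ≡ 240 (mod 241).
Result is 240 ≡ −1, so (11/241) = −1.

-1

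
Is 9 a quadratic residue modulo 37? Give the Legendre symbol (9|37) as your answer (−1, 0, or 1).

1

Reciprocity: 9 ≡ 1 and 37 ≡ 1 (mod 4), so (9/37) = +(37/9).
Reduce top mod 9: now compute (1/9).
Reached (1/9) = 1. Collecting the sign flips along the way, the symbol is +1.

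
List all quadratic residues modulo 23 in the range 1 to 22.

1, 2, 3, 4, 6, 8, 9, 12, 13, 16, 18

Square k = 1,…,11 (k and 23−k give the same square):
1²=1, 2²=4, 3²=9, 4²=16, 5²≡2, 6²≡13, 7²≡3, 8²≡18, 9²≡12, 10²≡8, 11²≡6 (mod 23).
So the quadratic residues mod 23 are {1, 2, 3, 4, 6, 8, 9, 12, 13, 16, 18}.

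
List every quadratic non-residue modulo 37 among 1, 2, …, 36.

2 5 6 8 13 14 15 17 18 19 20 22 23 24 29 31 32 35

Square k = 1,…,18 (k and 37−k give the same square):
1²=1, 2²=4, 3²=9, 4²=16, 5²=25, 6²=36, 7²≡12, 8²≡27, 9²≡7, 10²≡26, 11²≡10, 12²≡33, 13²≡21, 14²≡11, 15²≡3, 16²≡34, 17²≡30, 18²≡28 (mod 37).
The residues are {1, 3, 4, 7, 9, 10, 11, 12, 16, 21, 25, 26, 27, 28, 30, 33, 34, 36}; the non-residues are the remaining 18 nonzero classes.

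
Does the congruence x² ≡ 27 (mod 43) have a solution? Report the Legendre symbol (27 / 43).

Euler's criterion: (27/43) ≡ 27^21 (mod 43).
27^2 ≡ 41 (mod 43)
27^4 ≡ 4 (mod 43)
27^8 ≡ 16 (mod 43)
27^16 ≡ 41 (mod 43)
27^21 = 27^(16+4+1) ≡ 42 (mod 43).
Result is 42 ≡ −1, so (27/43) = −1.

-1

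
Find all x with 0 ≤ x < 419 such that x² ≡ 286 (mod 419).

185, 234

Since 419 ≡ 3 (mod 4), a square root of 286 is 286^((419+1)/4) = 286^105 mod 419.
Repeated squaring: 286^2≡91, 286^4≡320, 286^8≡164, 286^16≡80, 286^32≡115, 286^64≡236 (mod 419).
286^105 = 286^(64+32+8+1) ≡ 185 (mod 419).
Check: 185² = 34225 ≡ 286 (mod 419). The two roots are 185 and 234.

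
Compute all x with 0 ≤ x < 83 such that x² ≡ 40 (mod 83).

Since 83 ≡ 3 (mod 4), a square root of 40 is 40^((83+1)/4) = 40^21 mod 83.
Repeated squaring: 40^2≡23, 40^4≡31, 40^8≡48, 40^16≡63 (mod 83).
40^21 = 40^(16+4+1) ≡ 17 (mod 83).
Check: 17² = 289 ≡ 40 (mod 83). The two roots are 17 and 66.

17, 66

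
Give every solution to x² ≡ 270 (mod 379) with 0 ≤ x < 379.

144, 235

Since 379 ≡ 3 (mod 4), a square root of 270 is 270^((379+1)/4) = 270^95 mod 379.
Repeated squaring: 270^2≡132, 270^4≡369, 270^8≡100, 270^16≡146, 270^32≡92, 270^64≡126 (mod 379).
270^95 = 270^(64+16+8+4+2+1) ≡ 144 (mod 379).
Check: 144² = 20736 ≡ 270 (mod 379). The two roots are 144 and 235.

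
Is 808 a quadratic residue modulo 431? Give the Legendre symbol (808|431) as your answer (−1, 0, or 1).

-1

Euler's criterion: (808/431) ≡ 377^215 (mod 431).
377^2 ≡ 330 (mod 431)
377^4 ≡ 288 (mod 431)
377^8 ≡ 192 (mod 431)
377^16 ≡ 229 (mod 431)
377^32 ≡ 290 (mod 431)
377^64 ≡ 55 (mod 431)
377^128 ≡ 8 (mod 431)
377^215 = 377^(128+64+16+4+2+1) ≡ 430 (mod 431).
Result is 430 ≡ −1, so (808/431) = −1.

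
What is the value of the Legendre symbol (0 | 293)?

0

Top reduces to 0: gcd > 1, so the symbol is 0.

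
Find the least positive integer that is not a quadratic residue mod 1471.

3

(2/1471) = +1, so 2 is a residue.
(3/1471) = −1, so 3 is the smallest positive non-residue mod 1471.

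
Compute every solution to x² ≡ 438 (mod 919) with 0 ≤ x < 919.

Since 919 ≡ 3 (mod 4), a square root of 438 is 438^((919+1)/4) = 438^230 mod 919.
Repeated squaring: 438^2≡692, 438^4≡65, 438^8≡549, 438^16≡888, 438^32≡42, 438^64≡845, 438^128≡881 (mod 919).
438^230 = 438^(128+64+32+4+2) ≡ 741 (mod 919).
Check: 741² = 549081 ≡ 438 (mod 919). The two roots are 178 and 741.

178, 741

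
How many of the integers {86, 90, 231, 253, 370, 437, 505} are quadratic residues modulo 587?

(86/587) = -1 → non-residue.
(90/587) = +1 → QR.
(231/587) = -1 → non-residue.
(253/587) = +1 → QR.
(370/587) = -1 → non-residue.
(437/587) = +1 → QR.
(505/587) = -1 → non-residue.
Total quadratic residues among the 7: 3.

3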